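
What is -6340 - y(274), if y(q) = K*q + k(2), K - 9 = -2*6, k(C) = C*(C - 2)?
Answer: -5518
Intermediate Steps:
k(C) = C*(-2 + C)
K = -3 (K = 9 - 2*6 = 9 - 12 = -3)
y(q) = -3*q (y(q) = -3*q + 2*(-2 + 2) = -3*q + 2*0 = -3*q + 0 = -3*q)
-6340 - y(274) = -6340 - (-3)*274 = -6340 - 1*(-822) = -6340 + 822 = -5518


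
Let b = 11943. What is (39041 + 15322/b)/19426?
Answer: 466281985/232004718 ≈ 2.0098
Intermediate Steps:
(39041 + 15322/b)/19426 = (39041 + 15322/11943)/19426 = (39041 + 15322*(1/11943))*(1/19426) = (39041 + 15322/11943)*(1/19426) = (466281985/11943)*(1/19426) = 466281985/232004718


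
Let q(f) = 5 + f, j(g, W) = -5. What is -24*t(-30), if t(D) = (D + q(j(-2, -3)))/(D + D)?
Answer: -12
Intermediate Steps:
t(D) = ½ (t(D) = (D + (5 - 5))/(D + D) = (D + 0)/((2*D)) = D*(1/(2*D)) = ½)
-24*t(-30) = -24*½ = -12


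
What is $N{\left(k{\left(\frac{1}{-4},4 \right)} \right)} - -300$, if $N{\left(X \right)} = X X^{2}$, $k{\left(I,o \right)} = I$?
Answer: $\frac{19199}{64} \approx 299.98$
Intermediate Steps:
$N{\left(X \right)} = X^{3}$
$N{\left(k{\left(\frac{1}{-4},4 \right)} \right)} - -300 = \left(\frac{1}{-4}\right)^{3} - -300 = \left(- \frac{1}{4}\right)^{3} + 300 = - \frac{1}{64} + 300 = \frac{19199}{64}$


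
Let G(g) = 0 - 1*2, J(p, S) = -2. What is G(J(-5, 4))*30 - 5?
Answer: -65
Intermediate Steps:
G(g) = -2 (G(g) = 0 - 2 = -2)
G(J(-5, 4))*30 - 5 = -2*30 - 5 = -60 - 5 = -65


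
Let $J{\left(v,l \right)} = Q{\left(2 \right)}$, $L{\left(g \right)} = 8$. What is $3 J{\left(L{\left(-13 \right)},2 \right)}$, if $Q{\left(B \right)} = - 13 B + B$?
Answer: $-72$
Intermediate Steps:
$Q{\left(B \right)} = - 12 B$
$J{\left(v,l \right)} = -24$ ($J{\left(v,l \right)} = \left(-12\right) 2 = -24$)
$3 J{\left(L{\left(-13 \right)},2 \right)} = 3 \left(-24\right) = -72$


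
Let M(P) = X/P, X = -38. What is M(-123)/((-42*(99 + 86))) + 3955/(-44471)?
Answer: -270108782/3035812815 ≈ -0.088974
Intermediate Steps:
M(P) = -38/P
M(-123)/((-42*(99 + 86))) + 3955/(-44471) = (-38/(-123))/((-42*(99 + 86))) + 3955/(-44471) = (-38*(-1/123))/((-42*185)) + 3955*(-1/44471) = (38/123)/(-7770) - 565/6353 = (38/123)*(-1/7770) - 565/6353 = -19/477855 - 565/6353 = -270108782/3035812815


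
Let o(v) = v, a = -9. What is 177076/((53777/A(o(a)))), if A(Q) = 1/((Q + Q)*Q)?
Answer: 88538/4355937 ≈ 0.020326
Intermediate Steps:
A(Q) = 1/(2*Q²) (A(Q) = 1/(((2*Q))*Q) = (1/(2*Q))/Q = 1/(2*Q²))
177076/((53777/A(o(a)))) = 177076/((53777/(((½)/(-9)²)))) = 177076/((53777/(((½)*(1/81))))) = 177076/((53777/(1/162))) = 177076/((53777*162)) = 177076/8711874 = 177076*(1/8711874) = 88538/4355937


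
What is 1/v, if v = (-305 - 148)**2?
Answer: 1/205209 ≈ 4.8731e-6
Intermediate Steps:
v = 205209 (v = (-453)**2 = 205209)
1/v = 1/205209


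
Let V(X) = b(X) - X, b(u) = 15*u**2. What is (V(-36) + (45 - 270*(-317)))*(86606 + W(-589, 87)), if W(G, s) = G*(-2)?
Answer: 9227064024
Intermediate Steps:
V(X) = -X + 15*X**2 (V(X) = 15*X**2 - X = -X + 15*X**2)
W(G, s) = -2*G
(V(-36) + (45 - 270*(-317)))*(86606 + W(-589, 87)) = (-36*(-1 + 15*(-36)) + (45 - 270*(-317)))*(86606 - 2*(-589)) = (-36*(-1 - 540) + (45 + 85590))*(86606 + 1178) = (-36*(-541) + 85635)*87784 = (19476 + 85635)*87784 = 105111*87784 = 9227064024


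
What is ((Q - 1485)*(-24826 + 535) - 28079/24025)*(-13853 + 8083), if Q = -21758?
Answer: -15653331421164884/4805 ≈ -3.2577e+12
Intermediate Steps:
((Q - 1485)*(-24826 + 535) - 28079/24025)*(-13853 + 8083) = ((-21758 - 1485)*(-24826 + 535) - 28079/24025)*(-13853 + 8083) = (-23243*(-24291) - 28079*1/24025)*(-5770) = (564595713 - 28079/24025)*(-5770) = (13564411976746/24025)*(-5770) = -15653331421164884/4805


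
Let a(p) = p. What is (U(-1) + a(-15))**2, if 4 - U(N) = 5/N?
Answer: 36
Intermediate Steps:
U(N) = 4 - 5/N
(U(-1) + a(-15))**2 = ((4 - 5/(-1)) - 15)**2 = ((4 - 5*(-1)) - 15)**2 = ((4 + 5) - 15)**2 = (9 - 15)**2 = (-6)**2 = 36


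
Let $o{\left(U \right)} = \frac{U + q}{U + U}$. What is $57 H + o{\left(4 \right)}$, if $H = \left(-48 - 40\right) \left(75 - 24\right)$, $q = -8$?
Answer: $- \frac{511633}{2} \approx -2.5582 \cdot 10^{5}$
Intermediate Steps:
$o{\left(U \right)} = \frac{-8 + U}{2 U}$ ($o{\left(U \right)} = \frac{U - 8}{U + U} = \frac{-8 + U}{2 U}$)
$H = -4488$ ($H = \left(-88\right) 51 = -4488$)
$57 H + o{\left(4 \right)} = 57 \left(-4488\right) + \frac{-8 + 4}{2 \cdot 4} = -255816 + \frac{1}{2} \cdot \frac{1}{4} \left(-4\right) = -255816 - \frac{1}{2} = - \frac{511633}{2}$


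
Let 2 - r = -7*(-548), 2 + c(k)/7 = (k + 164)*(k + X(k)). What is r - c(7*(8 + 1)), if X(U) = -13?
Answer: -83270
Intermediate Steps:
c(k) = -14 + 7*(-13 + k)*(164 + k) (c(k) = -14 + 7*((k + 164)*(k - 13)) = -14 + 7*((164 + k)*(-13 + k)) = -14 + 7*((-13 + k)*(164 + k)) = -14 + 7*(-13 + k)*(164 + k))
r = -3834 (r = 2 - (-7)*(-548) = 2 - 1*3836 = 2 - 3836 = -3834)
r - c(7*(8 + 1)) = -3834 - (-14938 + 7*(7*(8 + 1))**2 + 1057*(7*(8 + 1))) = -3834 - (-14938 + 7*(7*9)**2 + 1057*(7*9)) = -3834 - (-14938 + 7*63**2 + 1057*63) = -3834 - (-14938 + 7*3969 + 66591) = -3834 - (-14938 + 27783 + 66591) = -3834 - 1*79436 = -3834 - 79436 = -83270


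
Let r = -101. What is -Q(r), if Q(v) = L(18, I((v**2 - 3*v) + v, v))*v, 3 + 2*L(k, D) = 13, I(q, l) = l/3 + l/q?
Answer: 505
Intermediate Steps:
I(q, l) = l/3 + l/q (I(q, l) = l*(1/3) + l/q = l/3 + l/q)
L(k, D) = 5 (L(k, D) = -3/2 + (1/2)*13 = -3/2 + 13/2 = 5)
Q(v) = 5*v
-Q(r) = -5*(-101) = -1*(-505) = 505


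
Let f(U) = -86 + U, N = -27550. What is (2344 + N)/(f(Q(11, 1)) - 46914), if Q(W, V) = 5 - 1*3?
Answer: 4201/7833 ≈ 0.53632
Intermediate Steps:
Q(W, V) = 2 (Q(W, V) = 5 - 3 = 2)
(2344 + N)/(f(Q(11, 1)) - 46914) = (2344 - 27550)/((-86 + 2) - 46914) = -25206/(-84 - 46914) = -25206/(-46998) = -25206*(-1/46998) = 4201/7833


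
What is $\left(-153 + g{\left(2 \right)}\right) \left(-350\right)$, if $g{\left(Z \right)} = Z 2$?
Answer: $52150$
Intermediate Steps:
$g{\left(Z \right)} = 2 Z$
$\left(-153 + g{\left(2 \right)}\right) \left(-350\right) = \left(-153 + 2 \cdot 2\right) \left(-350\right) = \left(-153 + 4\right) \left(-350\right) = \left(-149\right) \left(-350\right) = 52150$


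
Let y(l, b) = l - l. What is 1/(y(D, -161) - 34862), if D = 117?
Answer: -1/34862 ≈ -2.8685e-5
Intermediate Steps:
y(l, b) = 0
1/(y(D, -161) - 34862) = 1/(0 - 34862) = 1/(-34862) = -1/34862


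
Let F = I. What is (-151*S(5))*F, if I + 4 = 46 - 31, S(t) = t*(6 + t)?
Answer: -91355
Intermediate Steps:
I = 11 (I = -4 + (46 - 31) = -4 + 15 = 11)
F = 11
(-151*S(5))*F = -755*(6 + 5)*11 = -755*11*11 = -151*55*11 = -8305*11 = -91355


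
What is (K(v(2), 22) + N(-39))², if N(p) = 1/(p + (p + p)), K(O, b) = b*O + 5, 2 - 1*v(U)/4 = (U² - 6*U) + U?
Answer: 6881034304/13689 ≈ 5.0267e+5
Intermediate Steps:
v(U) = 8 - 4*U² + 20*U (v(U) = 8 - 4*((U² - 6*U) + U) = 8 - 4*(U² - 5*U) = 8 + (-4*U² + 20*U) = 8 - 4*U² + 20*U)
K(O, b) = 5 + O*b (K(O, b) = O*b + 5 = 5 + O*b)
N(p) = 1/(3*p) (N(p) = 1/(p + 2*p) = 1/(3*p))
(K(v(2), 22) + N(-39))² = ((5 + (8 - 4*2² + 20*2)*22) + (⅓)/(-39))² = ((5 + (8 - 4*4 + 40)*22) + (⅓)*(-1/39))² = ((5 + (8 - 16 + 40)*22) - 1/117)² = ((5 + 32*22) - 1/117)² = ((5 + 704) - 1/117)² = (709 - 1/117)² = (82952/117)² = 6881034304/13689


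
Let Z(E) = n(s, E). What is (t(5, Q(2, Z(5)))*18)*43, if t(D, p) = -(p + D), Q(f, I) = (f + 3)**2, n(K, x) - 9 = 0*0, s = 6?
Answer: -23220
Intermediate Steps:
n(K, x) = 9 (n(K, x) = 9 + 0*0 = 9 + 0 = 9)
Z(E) = 9
Q(f, I) = (3 + f)**2
t(D, p) = -D - p (t(D, p) = -(D + p) = -D - p)
(t(5, Q(2, Z(5)))*18)*43 = ((-1*5 - (3 + 2)**2)*18)*43 = ((-5 - 1*5**2)*18)*43 = ((-5 - 1*25)*18)*43 = ((-5 - 25)*18)*43 = -30*18*43 = -540*43 = -23220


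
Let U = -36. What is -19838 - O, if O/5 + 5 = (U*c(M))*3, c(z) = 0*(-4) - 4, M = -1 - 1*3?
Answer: -21973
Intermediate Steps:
M = -4 (M = -1 - 3 = -4)
c(z) = -4 (c(z) = 0 - 4 = -4)
O = 2135 (O = -25 + 5*(-36*(-4)*3) = -25 + 5*(144*3) = -25 + 5*432 = -25 + 2160 = 2135)
-19838 - O = -19838 - 1*2135 = -19838 - 2135 = -21973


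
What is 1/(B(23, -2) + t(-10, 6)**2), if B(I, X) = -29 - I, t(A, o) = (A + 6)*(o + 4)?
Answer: 1/1548 ≈ 0.00064600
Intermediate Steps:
t(A, o) = (4 + o)*(6 + A) (t(A, o) = (6 + A)*(4 + o) = (4 + o)*(6 + A))
1/(B(23, -2) + t(-10, 6)**2) = 1/((-29 - 1*23) + (24 + 4*(-10) + 6*6 - 10*6)**2) = 1/((-29 - 23) + (24 - 40 + 36 - 60)**2) = 1/(-52 + (-40)**2) = 1/(-52 + 1600) = 1/1548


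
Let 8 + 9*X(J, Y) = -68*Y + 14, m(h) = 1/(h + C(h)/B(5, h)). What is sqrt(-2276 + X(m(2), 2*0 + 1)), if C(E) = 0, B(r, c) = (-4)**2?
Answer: I*sqrt(20546)/3 ≈ 47.78*I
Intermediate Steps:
B(r, c) = 16
m(h) = 1/h (m(h) = 1/(h + 0/16) = 1/(h + 0*(1/16)) = 1/(h + 0) = 1/h)
X(J, Y) = 2/3 - 68*Y/9 (X(J, Y) = -8/9 + (-68*Y + 14)/9 = -8/9 + (14 - 68*Y)/9 = -8/9 + (14/9 - 68*Y/9) = 2/3 - 68*Y/9)
sqrt(-2276 + X(m(2), 2*0 + 1)) = sqrt(-2276 + (2/3 - 68*(2*0 + 1)/9)) = sqrt(-2276 + (2/3 - 68*(0 + 1)/9)) = sqrt(-2276 + (2/3 - 68/9*1)) = sqrt(-2276 + (2/3 - 68/9)) = sqrt(-2276 - 62/9) = sqrt(-20546/9) = I*sqrt(20546)/3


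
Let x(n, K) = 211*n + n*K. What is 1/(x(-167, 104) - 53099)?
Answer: -1/105704 ≈ -9.4604e-6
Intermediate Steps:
x(n, K) = 211*n + K*n
1/(x(-167, 104) - 53099) = 1/(-167*(211 + 104) - 53099) = 1/(-167*315 - 53099) = 1/(-52605 - 53099) = 1/(-105704) = -1/105704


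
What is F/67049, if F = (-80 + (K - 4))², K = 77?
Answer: 49/67049 ≈ 0.00073081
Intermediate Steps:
F = 49 (F = (-80 + (77 - 4))² = (-80 + 73)² = (-7)² = 49)
F/67049 = 49/67049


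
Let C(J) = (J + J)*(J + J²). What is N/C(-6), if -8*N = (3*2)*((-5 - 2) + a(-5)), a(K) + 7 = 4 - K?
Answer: -1/96 ≈ -0.010417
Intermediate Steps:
a(K) = -3 - K (a(K) = -7 + (4 - K) = -3 - K)
C(J) = 2*J*(J + J²) (C(J) = (2*J)*(J + J²) = 2*J*(J + J²))
N = 15/4 (N = -3*2*((-5 - 2) + (-3 - 1*(-5)))/8 = -3*(-7 + (-3 + 5))/4 = -3*(-7 + 2)/4 = -3*(-5)/4 = -⅛*(-30) = 15/4 ≈ 3.7500)
N/C(-6) = 15/(4*((2*(-6)²*(1 - 6)))) = 15/(4*((2*36*(-5)))) = (15/4)/(-360) = (15/4)*(-1/360) = -1/96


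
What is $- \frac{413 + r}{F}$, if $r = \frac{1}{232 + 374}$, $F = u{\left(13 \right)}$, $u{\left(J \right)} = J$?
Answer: $- \frac{250279}{7878} \approx -31.769$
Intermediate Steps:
$F = 13$
$r = \frac{1}{606} \approx 0.0016502$
$- \frac{413 + r}{F} = - \frac{413 + \frac{1}{606}}{13} = - \frac{250279}{606 \cdot 13} = \left(-1\right) \frac{250279}{7878} = - \frac{250279}{7878}$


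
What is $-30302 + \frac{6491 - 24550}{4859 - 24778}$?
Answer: $- \frac{603567479}{19919} \approx -30301.0$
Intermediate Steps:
$-30302 + \frac{6491 - 24550}{4859 - 24778} = -30302 - \frac{18059}{-19919} = -30302 - - \frac{18059}{19919} = -30302 + \frac{18059}{19919} = - \frac{603567479}{19919}$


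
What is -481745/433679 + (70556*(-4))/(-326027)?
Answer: -1118298549/4561002043 ≈ -0.24519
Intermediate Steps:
-481745/433679 + (70556*(-4))/(-326027) = -481745*1/433679 - 282224*(-1/326027) = -481745/433679 + 9104/10517 = -1118298549/4561002043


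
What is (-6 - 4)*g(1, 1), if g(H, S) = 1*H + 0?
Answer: -10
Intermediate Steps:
g(H, S) = H (g(H, S) = H + 0 = H)
(-6 - 4)*g(1, 1) = (-6 - 4)*1 = -10*1 = -10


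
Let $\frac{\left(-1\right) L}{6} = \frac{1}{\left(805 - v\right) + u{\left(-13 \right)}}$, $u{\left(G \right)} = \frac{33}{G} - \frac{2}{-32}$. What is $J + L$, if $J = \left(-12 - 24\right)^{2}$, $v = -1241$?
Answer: $\frac{550867440}{425053} \approx 1296.0$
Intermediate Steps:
$u{\left(G \right)} = \frac{1}{16} + \frac{33}{G}$ ($u{\left(G \right)} = \frac{33}{G} - - \frac{1}{16} = \frac{33}{G} + \frac{1}{16} = \frac{1}{16} + \frac{33}{G}$)
$J = 1296$ ($J = \left(-36\right)^{2} = 1296$)
$L = - \frac{1248}{425053}$ ($L = - \frac{6}{\left(805 - -1241\right) + \frac{528 - 13}{16 \left(-13\right)}} = - \frac{6}{\left(805 + 1241\right) + \frac{1}{16} \left(- \frac{1}{13}\right) 515} = - \frac{6}{2046 - \frac{515}{208}} = - \frac{6}{\frac{425053}{208}} = \left(-6\right) \frac{208}{425053} = - \frac{1248}{425053} \approx -0.0029361$)
$J + L = 1296 - \frac{1248}{425053} = \frac{550867440}{425053}$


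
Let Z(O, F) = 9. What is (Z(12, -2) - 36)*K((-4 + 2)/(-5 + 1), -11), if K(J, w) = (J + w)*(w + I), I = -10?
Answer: -11907/2 ≈ -5953.5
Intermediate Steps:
K(J, w) = (-10 + w)*(J + w) (K(J, w) = (J + w)*(w - 10) = (J + w)*(-10 + w) = (-10 + w)*(J + w))
(Z(12, -2) - 36)*K((-4 + 2)/(-5 + 1), -11) = (9 - 36)*((-11)**2 - 10*(-4 + 2)/(-5 + 1) - 10*(-11) + ((-4 + 2)/(-5 + 1))*(-11)) = -27*(121 - (-20)/(-4) + 110 - 2/(-4)*(-11)) = -27*(121 - (-20)*(-1)/4 + 110 - 2*(-1/4)*(-11)) = -27*(121 - 10*1/2 + 110 + (1/2)*(-11)) = -27*(121 - 5 + 110 - 11/2) = -27*441/2 = -11907/2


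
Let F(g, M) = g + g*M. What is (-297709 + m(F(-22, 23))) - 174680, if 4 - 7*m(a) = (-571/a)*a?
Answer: -3306148/7 ≈ -4.7231e+5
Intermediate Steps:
F(g, M) = g + M*g
m(a) = 575/7 (m(a) = 4/7 - (-571/a)*a/7 = 4/7 - ⅐*(-571) = 4/7 + 571/7 = 575/7)
(-297709 + m(F(-22, 23))) - 174680 = (-297709 + 575/7) - 174680 = -2083388/7 - 174680 = -3306148/7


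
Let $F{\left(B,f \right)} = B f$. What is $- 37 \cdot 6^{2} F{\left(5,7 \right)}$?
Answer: $-46620$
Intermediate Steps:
$- 37 \cdot 6^{2} F{\left(5,7 \right)} = - 37 \cdot 6^{2} \cdot 5 \cdot 7 = \left(-37\right) 36 \cdot 35 = \left(-1332\right) 35 = -46620$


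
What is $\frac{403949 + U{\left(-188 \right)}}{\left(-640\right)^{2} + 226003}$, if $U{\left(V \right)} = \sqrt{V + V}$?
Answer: $\frac{403949}{635603} + \frac{2 i \sqrt{94}}{635603} \approx 0.63554 + 3.0508 \cdot 10^{-5} i$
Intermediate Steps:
$U{\left(V \right)} = \sqrt{2} \sqrt{V}$ ($U{\left(V \right)} = \sqrt{2 V} = \sqrt{2} \sqrt{V}$)
$\frac{403949 + U{\left(-188 \right)}}{\left(-640\right)^{2} + 226003} = \frac{403949 + \sqrt{2} \sqrt{-188}}{\left(-640\right)^{2} + 226003} = \frac{403949 + \sqrt{2} \cdot 2 i \sqrt{47}}{409600 + 226003} = \frac{403949 + 2 i \sqrt{94}}{635603} = \left(403949 + 2 i \sqrt{94}\right) \frac{1}{635603} = \frac{403949}{635603} + \frac{2 i \sqrt{94}}{635603}$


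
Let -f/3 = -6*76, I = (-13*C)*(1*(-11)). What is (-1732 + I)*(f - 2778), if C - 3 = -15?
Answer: 4861680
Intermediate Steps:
C = -12 (C = 3 - 15 = -12)
I = -1716 (I = (-13*(-12))*(1*(-11)) = 156*(-11) = -1716)
f = 1368 (f = -(-18)*76 = -3*(-456) = 1368)
(-1732 + I)*(f - 2778) = (-1732 - 1716)*(1368 - 2778) = -3448*(-1410) = 4861680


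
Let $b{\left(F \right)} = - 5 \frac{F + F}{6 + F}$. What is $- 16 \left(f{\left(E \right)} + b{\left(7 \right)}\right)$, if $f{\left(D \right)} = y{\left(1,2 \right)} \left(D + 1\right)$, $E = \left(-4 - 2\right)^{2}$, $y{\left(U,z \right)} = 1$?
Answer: $- \frac{6576}{13} \approx -505.85$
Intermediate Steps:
$E = 36$ ($E = \left(-6\right)^{2} = 36$)
$f{\left(D \right)} = 1 + D$ ($f{\left(D \right)} = 1 \left(D + 1\right) = 1 \left(1 + D\right) = 1 + D$)
$b{\left(F \right)} = - \frac{10 F}{6 + F}$ ($b{\left(F \right)} = - 5 \frac{2 F}{6 + F} = - \frac{10 F}{6 + F}$)
$- 16 \left(f{\left(E \right)} + b{\left(7 \right)}\right) = - 16 \left(\left(1 + 36\right) - \frac{70}{6 + 7}\right) = - 16 \left(37 - \frac{70}{13}\right) = \left(-16\right) \frac{411}{13} = - \frac{6576}{13}$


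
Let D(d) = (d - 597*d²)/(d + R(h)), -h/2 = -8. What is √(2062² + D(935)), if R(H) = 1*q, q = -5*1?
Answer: √31920422829/93 ≈ 1921.1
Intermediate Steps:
h = 16 (h = -2*(-8) = 16)
q = -5
R(H) = -5 (R(H) = 1*(-5) = -5)
D(d) = (d - 597*d²)/(-5 + d) (D(d) = (d - 597*d²)/(d - 5) = (d - 597*d²)/(-5 + d))
√(2062² + D(935)) = √(2062² + 935*(1 - 597*935)/(-5 + 935)) = √(4251844 + 935*(1 - 558195)/930) = √(4251844 + 935*(1/930)*(-558194)) = √(4251844 - 52191139/93) = √(343230353/93) = √31920422829/93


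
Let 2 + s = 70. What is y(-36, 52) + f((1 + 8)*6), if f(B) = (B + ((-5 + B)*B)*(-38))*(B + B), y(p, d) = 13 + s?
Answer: -10853271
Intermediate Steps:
s = 68 (s = -2 + 70 = 68)
y(p, d) = 81 (y(p, d) = 13 + 68 = 81)
f(B) = 2*B*(B - 38*B*(-5 + B)) (f(B) = (B + (B*(-5 + B))*(-38))*(2*B) = (B - 38*B*(-5 + B))*(2*B) = 2*B*(B - 38*B*(-5 + B)))
y(-36, 52) + f((1 + 8)*6) = 81 + ((1 + 8)*6)**2*(382 - 76*(1 + 8)*6) = 81 + (9*6)**2*(382 - 684*6) = 81 + 54**2*(382 - 76*54) = 81 + 2916*(382 - 4104) = 81 + 2916*(-3722) = 81 - 10853352 = -10853271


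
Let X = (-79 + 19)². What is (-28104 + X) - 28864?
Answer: -53368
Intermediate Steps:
X = 3600 (X = (-60)² = 3600)
(-28104 + X) - 28864 = (-28104 + 3600) - 28864 = -24504 - 28864 = -53368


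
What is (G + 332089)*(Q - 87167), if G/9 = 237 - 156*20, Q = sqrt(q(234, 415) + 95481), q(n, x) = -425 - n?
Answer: -26685479714 + 306142*sqrt(94822) ≈ -2.6591e+10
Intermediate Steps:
Q = sqrt(94822) (Q = sqrt((-425 - 1*234) + 95481) = sqrt((-425 - 234) + 95481) = sqrt(-659 + 95481) = sqrt(94822) ≈ 307.93)
G = -25947 (G = 9*(237 - 156*20) = 9*(237 - 3120) = 9*(-2883) = -25947)
(G + 332089)*(Q - 87167) = (-25947 + 332089)*(sqrt(94822) - 87167) = 306142*(-87167 + sqrt(94822)) = -26685479714 + 306142*sqrt(94822)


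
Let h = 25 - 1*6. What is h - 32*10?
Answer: -301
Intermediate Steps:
h = 19 (h = 25 - 6 = 19)
h - 32*10 = 19 - 32*10 = 19 - 320 = -301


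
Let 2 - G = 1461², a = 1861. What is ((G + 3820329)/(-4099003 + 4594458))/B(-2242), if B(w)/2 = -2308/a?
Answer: -313729241/228702028 ≈ -1.3718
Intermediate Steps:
B(w) = -4616/1861 (B(w) = 2*(-2308/1861) = -4616/1861)
G = -2134519 (G = 2 - 1*1461² = 2 - 1*2134521 = 2 - 2134521 = -2134519)
((G + 3820329)/(-4099003 + 4594458))/B(-2242) = ((-2134519 + 3820329)/(-4099003 + 4594458))/(-4616/1861) = (1685810/495455)*(-1861/4616) = (1685810*(1/495455))*(-1861/4616) = (337162/99091)*(-1861/4616) = -313729241/228702028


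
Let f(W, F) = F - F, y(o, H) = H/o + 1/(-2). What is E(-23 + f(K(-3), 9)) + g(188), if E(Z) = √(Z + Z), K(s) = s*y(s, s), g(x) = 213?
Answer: 213 + I*√46 ≈ 213.0 + 6.7823*I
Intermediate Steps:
y(o, H) = -½ + H/o (y(o, H) = H/o + 1*(-½) = H/o - ½ = -½ + H/o)
K(s) = s/2 (K(s) = s*((s - s/2)/s) = s*((s/2)/s) = s*(½) = s/2)
f(W, F) = 0
E(Z) = √2*√Z (E(Z) = √(2*Z) = √2*√Z)
E(-23 + f(K(-3), 9)) + g(188) = √2*√(-23 + 0) + 213 = √2*√(-23) + 213 = √2*(I*√23) + 213 = I*√46 + 213 = 213 + I*√46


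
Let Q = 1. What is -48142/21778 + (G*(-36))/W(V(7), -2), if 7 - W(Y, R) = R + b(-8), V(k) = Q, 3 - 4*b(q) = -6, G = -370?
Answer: 64390667/32667 ≈ 1971.1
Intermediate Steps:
b(q) = 9/4 (b(q) = 3/4 - 1/4*(-6) = 3/4 + 3/2 = 9/4)
V(k) = 1
W(Y, R) = 19/4 - R (W(Y, R) = 7 - (R + 9/4) = 7 - (9/4 + R) = 7 + (-9/4 - R) = 19/4 - R)
-48142/21778 + (G*(-36))/W(V(7), -2) = -48142/21778 + (-370*(-36))/(19/4 - 1*(-2)) = -48142*1/21778 + 13320/(19/4 + 2) = -24071/10889 + 13320/(27/4) = -24071/10889 + 13320*(4/27) = -24071/10889 + 5920/3 = 64390667/32667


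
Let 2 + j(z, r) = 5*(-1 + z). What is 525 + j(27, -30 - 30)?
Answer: 653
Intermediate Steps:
j(z, r) = -7 + 5*z (j(z, r) = -2 + 5*(-1 + z) = -2 + (-5 + 5*z) = -7 + 5*z)
525 + j(27, -30 - 30) = 525 + (-7 + 5*27) = 525 + (-7 + 135) = 525 + 128 = 653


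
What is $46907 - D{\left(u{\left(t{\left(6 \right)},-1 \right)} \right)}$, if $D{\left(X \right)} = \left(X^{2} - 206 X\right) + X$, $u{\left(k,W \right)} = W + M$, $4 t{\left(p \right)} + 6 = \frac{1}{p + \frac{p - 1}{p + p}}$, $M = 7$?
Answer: $48101$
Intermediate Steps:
$t{\left(p \right)} = - \frac{3}{2} + \frac{1}{4 \left(p + \frac{-1 + p}{2 p}\right)}$ ($t{\left(p \right)} = - \frac{3}{2} + \frac{1}{4 \left(p + \frac{p - 1}{p + p}\right)} = - \frac{3}{2} + \frac{1}{4 \left(p + \frac{-1 + p}{2 p}\right)}$)
$u{\left(k,W \right)} = 7 + W$ ($u{\left(k,W \right)} = W + 7 = 7 + W$)
$D{\left(X \right)} = X^{2} - 205 X$
$46907 - D{\left(u{\left(t{\left(6 \right)},-1 \right)} \right)} = 46907 - \left(7 - 1\right) \left(-205 + \left(7 - 1\right)\right) = 46907 - 6 \left(-205 + 6\right) = 46907 - 6 \left(-199\right) = 46907 - -1194 = 46907 + 1194 = 48101$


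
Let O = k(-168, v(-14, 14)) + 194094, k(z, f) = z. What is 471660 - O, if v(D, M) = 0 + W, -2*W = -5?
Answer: 277734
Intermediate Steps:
W = 5/2 (W = -1/2*(-5) = 5/2 ≈ 2.5000)
v(D, M) = 5/2 (v(D, M) = 0 + 5/2 = 5/2)
O = 193926 (O = -168 + 194094 = 193926)
471660 - O = 471660 - 1*193926 = 471660 - 193926 = 277734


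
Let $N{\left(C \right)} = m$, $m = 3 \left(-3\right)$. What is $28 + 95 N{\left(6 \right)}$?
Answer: $-827$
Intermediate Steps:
$m = -9$
$N{\left(C \right)} = -9$
$28 + 95 N{\left(6 \right)} = 28 + 95 \left(-9\right) = 28 - 855 = -827$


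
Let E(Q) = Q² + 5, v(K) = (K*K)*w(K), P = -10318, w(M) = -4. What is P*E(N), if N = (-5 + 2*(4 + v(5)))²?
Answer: -15540336898548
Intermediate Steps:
v(K) = -4*K² (v(K) = (K*K)*(-4) = K²*(-4) = -4*K²)
N = 38809 (N = (-5 + 2*(4 - 4*5²))² = (-5 + 2*(4 - 4*25))² = (-5 + 2*(4 - 100))² = (-5 + 2*(-96))² = (-5 - 192)² = (-197)² = 38809)
E(Q) = 5 + Q²
P*E(N) = -10318*(5 + 38809²) = -10318*(5 + 1506138481) = -10318*1506138486 = -15540336898548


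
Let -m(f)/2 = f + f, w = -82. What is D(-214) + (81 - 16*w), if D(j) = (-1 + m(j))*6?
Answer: 6523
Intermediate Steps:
m(f) = -4*f (m(f) = -2*(f + f) = -4*f)
D(j) = -6 - 24*j (D(j) = (-1 - 4*j)*6 = -6 - 24*j)
D(-214) + (81 - 16*w) = (-6 - 24*(-214)) + (81 - 16*(-82)) = (-6 + 5136) + (81 + 1312) = 5130 + 1393 = 6523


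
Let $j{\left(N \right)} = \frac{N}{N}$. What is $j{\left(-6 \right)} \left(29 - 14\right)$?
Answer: $15$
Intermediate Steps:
$j{\left(N \right)} = 1$
$j{\left(-6 \right)} \left(29 - 14\right) = 1 \left(29 - 14\right) = 1 \cdot 15 = 15$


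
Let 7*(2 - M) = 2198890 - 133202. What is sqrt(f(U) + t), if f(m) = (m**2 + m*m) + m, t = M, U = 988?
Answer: 13*sqrt(480774)/7 ≈ 1287.7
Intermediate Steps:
M = -2065674/7 (M = 2 - (2198890 - 133202)/7 = 2 - 1/7*2065688 = 2 - 2065688/7 = -2065674/7 ≈ -2.9510e+5)
t = -2065674/7 ≈ -2.9510e+5
f(m) = m + 2*m**2 (f(m) = (m**2 + m**2) + m = 2*m**2 + m = m + 2*m**2)
sqrt(f(U) + t) = sqrt(988*(1 + 2*988) - 2065674/7) = sqrt(988*(1 + 1976) - 2065674/7) = sqrt(988*1977 - 2065674/7) = sqrt(1953276 - 2065674/7) = sqrt(11607258/7) = 13*sqrt(480774)/7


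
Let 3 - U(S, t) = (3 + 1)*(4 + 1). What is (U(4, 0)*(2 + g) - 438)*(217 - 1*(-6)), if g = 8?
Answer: -135584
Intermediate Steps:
U(S, t) = -17 (U(S, t) = 3 - (3 + 1)*(4 + 1) = 3 - 4*5 = 3 - 1*20 = 3 - 20 = -17)
(U(4, 0)*(2 + g) - 438)*(217 - 1*(-6)) = (-17*(2 + 8) - 438)*(217 - 1*(-6)) = (-17*10 - 438)*(217 + 6) = (-170 - 438)*223 = -608*223 = -135584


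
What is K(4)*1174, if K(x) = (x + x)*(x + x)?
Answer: 75136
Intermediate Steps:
K(x) = 4*x² (K(x) = (2*x)*(2*x) = 4*x²)
K(4)*1174 = (4*4²)*1174 = (4*16)*1174 = 64*1174 = 75136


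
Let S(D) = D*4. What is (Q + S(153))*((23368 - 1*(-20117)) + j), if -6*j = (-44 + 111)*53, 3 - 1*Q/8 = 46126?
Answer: -47401924774/3 ≈ -1.5801e+10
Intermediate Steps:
Q = -368984 (Q = 24 - 8*46126 = 24 - 369008 = -368984)
S(D) = 4*D
j = -3551/6 (j = -(-44 + 111)*53/6 = -67*53/6 = -⅙*3551 = -3551/6 ≈ -591.83)
(Q + S(153))*((23368 - 1*(-20117)) + j) = (-368984 + 4*153)*((23368 - 1*(-20117)) - 3551/6) = (-368984 + 612)*((23368 + 20117) - 3551/6) = -368372*(43485 - 3551/6) = -368372*257359/6 = -47401924774/3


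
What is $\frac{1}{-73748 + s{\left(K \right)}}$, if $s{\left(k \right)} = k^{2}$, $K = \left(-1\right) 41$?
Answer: $- \frac{1}{72067} \approx -1.3876 \cdot 10^{-5}$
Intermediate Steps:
$K = -41$
$\frac{1}{-73748 + s{\left(K \right)}} = \frac{1}{-73748 + \left(-41\right)^{2}} = \frac{1}{-73748 + 1681} = \frac{1}{-72067} = - \frac{1}{72067}$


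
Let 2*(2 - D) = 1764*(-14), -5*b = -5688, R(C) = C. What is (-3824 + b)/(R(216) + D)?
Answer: -6716/31415 ≈ -0.21378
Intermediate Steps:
b = 5688/5 (b = -⅕*(-5688) = 5688/5 ≈ 1137.6)
D = 12350 (D = 2 - 882*(-14) = 2 - ½*(-24696) = 2 + 12348 = 12350)
(-3824 + b)/(R(216) + D) = (-3824 + 5688/5)/(216 + 12350) = -13432/5/12566 = -13432/5*1/12566 = -6716/31415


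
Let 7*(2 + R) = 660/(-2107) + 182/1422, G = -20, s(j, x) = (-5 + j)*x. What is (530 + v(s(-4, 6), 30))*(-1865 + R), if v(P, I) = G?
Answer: -3328369792120/3495513 ≈ -9.5218e+5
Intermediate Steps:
s(j, x) = x*(-5 + j)
R = -21250601/10486539 (R = -2 + (660/(-2107) + 182/1422)/7 = -2 + (660*(-1/2107) + 182*(1/1422))/7 = -2 + (-660/2107 + 91/711)/7 = -2 + (1/7)*(-277523/1498077) = -2 - 277523/10486539 = -21250601/10486539 ≈ -2.0265)
v(P, I) = -20
(530 + v(s(-4, 6), 30))*(-1865 + R) = (530 - 20)*(-1865 - 21250601/10486539) = 510*(-19578645836/10486539) = -3328369792120/3495513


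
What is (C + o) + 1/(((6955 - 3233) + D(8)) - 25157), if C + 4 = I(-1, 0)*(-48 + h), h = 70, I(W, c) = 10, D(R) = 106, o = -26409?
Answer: -558670498/21329 ≈ -26193.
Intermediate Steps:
C = 216 (C = -4 + 10*(-48 + 70) = -4 + 10*22 = -4 + 220 = 216)
(C + o) + 1/(((6955 - 3233) + D(8)) - 25157) = (216 - 26409) + 1/(((6955 - 3233) + 106) - 25157) = -26193 + 1/((3722 + 106) - 25157) = -26193 + 1/(3828 - 25157) = -26193 + 1/(-21329) = -26193 - 1/21329 = -558670498/21329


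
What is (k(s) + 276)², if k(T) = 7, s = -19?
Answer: 80089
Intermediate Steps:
(k(s) + 276)² = (7 + 276)² = 283² = 80089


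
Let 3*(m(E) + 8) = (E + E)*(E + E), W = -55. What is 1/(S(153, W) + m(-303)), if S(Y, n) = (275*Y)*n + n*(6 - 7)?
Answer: -1/2191666 ≈ -4.5627e-7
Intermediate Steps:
m(E) = -8 + 4*E²/3 (m(E) = -8 + ((E + E)*(E + E))/3 = -8 + ((2*E)*(2*E))/3 = -8 + (4*E²)/3 = -8 + 4*E²/3)
S(Y, n) = -n + 275*Y*n (S(Y, n) = 275*Y*n + n*(-1) = 275*Y*n - n = -n + 275*Y*n)
1/(S(153, W) + m(-303)) = 1/(-55*(-1 + 275*153) + (-8 + (4/3)*(-303)²)) = 1/(-55*(-1 + 42075) + (-8 + (4/3)*91809)) = 1/(-55*42074 + (-8 + 122412)) = 1/(-2314070 + 122404) = 1/(-2191666) = -1/2191666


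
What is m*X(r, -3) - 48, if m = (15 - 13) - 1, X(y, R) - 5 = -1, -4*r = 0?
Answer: -44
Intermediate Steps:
r = 0 (r = -1/4*0 = 0)
X(y, R) = 4 (X(y, R) = 5 - 1 = 4)
m = 1 (m = 2 - 1 = 1)
m*X(r, -3) - 48 = 1*4 - 48 = 4 - 48 = -44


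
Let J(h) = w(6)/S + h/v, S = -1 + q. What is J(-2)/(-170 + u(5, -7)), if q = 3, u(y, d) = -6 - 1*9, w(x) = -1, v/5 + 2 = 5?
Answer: 19/5550 ≈ 0.0034234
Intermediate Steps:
v = 15 (v = -10 + 5*5 = -10 + 25 = 15)
u(y, d) = -15 (u(y, d) = -6 - 9 = -15)
S = 2 (S = -1 + 3 = 2)
J(h) = -1/2 + h/15
J(-2)/(-170 + u(5, -7)) = (-1/2 + (1/15)*(-2))/(-170 - 15) = (-1/2 - 2/15)/(-185) = -1/185*(-19/30) = 19/5550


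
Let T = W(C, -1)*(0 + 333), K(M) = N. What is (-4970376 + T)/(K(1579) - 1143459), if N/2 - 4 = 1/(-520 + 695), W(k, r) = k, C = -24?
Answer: 871214400/200103923 ≈ 4.3538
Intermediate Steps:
N = 1402/175 (N = 8 + 2/(-520 + 695) = 8 + 2/175 = 1402/175 ≈ 8.0114)
K(M) = 1402/175
T = -7992 (T = -24*(0 + 333) = -24*333 = -7992)
(-4970376 + T)/(K(1579) - 1143459) = (-4970376 - 7992)/(1402/175 - 1143459) = -4978368/(-200103923/175) = -4978368*(-175/200103923) = 871214400/200103923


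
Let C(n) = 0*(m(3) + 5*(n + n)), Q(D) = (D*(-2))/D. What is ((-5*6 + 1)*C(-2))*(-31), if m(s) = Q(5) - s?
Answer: 0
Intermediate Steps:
Q(D) = -2 (Q(D) = (-2*D)/D = -2)
m(s) = -2 - s
C(n) = 0 (C(n) = 0*((-2 - 1*3) + 5*(n + n)) = 0*((-2 - 3) + 5*(2*n)) = 0*(-5 + 10*n) = 0)
((-5*6 + 1)*C(-2))*(-31) = ((-5*6 + 1)*0)*(-31) = ((-30 + 1)*0)*(-31) = -29*0*(-31) = 0*(-31) = 0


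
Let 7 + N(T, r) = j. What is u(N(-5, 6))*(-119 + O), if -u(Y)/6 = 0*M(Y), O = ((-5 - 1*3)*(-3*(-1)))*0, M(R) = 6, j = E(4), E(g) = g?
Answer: 0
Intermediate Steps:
j = 4
O = 0 (O = ((-5 - 3)*3)*0 = -8*3*0 = -24*0 = 0)
N(T, r) = -3 (N(T, r) = -7 + 4 = -3)
u(Y) = 0 (u(Y) = -0*6 = -6*0 = 0)
u(N(-5, 6))*(-119 + O) = 0*(-119 + 0) = 0*(-119) = 0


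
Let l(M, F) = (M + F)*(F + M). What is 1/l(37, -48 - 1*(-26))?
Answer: 1/225 ≈ 0.0044444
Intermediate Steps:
l(M, F) = (F + M)² (l(M, F) = (F + M)*(F + M) = (F + M)²)
1/l(37, -48 - 1*(-26)) = 1/(((-48 - 1*(-26)) + 37)²) = 1/(((-48 + 26) + 37)²) = 1/((-22 + 37)²) = 1/(15²) = 1/225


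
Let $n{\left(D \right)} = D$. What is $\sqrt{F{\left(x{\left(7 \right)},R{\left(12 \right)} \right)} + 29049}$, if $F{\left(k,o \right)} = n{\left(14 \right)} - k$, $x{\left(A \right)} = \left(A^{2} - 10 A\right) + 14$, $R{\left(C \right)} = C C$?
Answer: $3 \sqrt{3230} \approx 170.5$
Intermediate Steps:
$R{\left(C \right)} = C^{2}$
$x{\left(A \right)} = 14 + A^{2} - 10 A$
$F{\left(k,o \right)} = 14 - k$
$\sqrt{F{\left(x{\left(7 \right)},R{\left(12 \right)} \right)} + 29049} = \sqrt{\left(14 - \left(14 + 7^{2} - 70\right)\right) + 29049} = \sqrt{\left(14 - \left(14 + 49 - 70\right)\right) + 29049} = \sqrt{\left(14 - -7\right) + 29049} = \sqrt{\left(14 + 7\right) + 29049} = \sqrt{21 + 29049} = \sqrt{29070} = 3 \sqrt{3230}$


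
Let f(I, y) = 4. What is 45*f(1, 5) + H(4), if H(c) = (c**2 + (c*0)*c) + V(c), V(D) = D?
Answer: 200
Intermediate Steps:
H(c) = c + c**2 (H(c) = (c**2 + (c*0)*c) + c = (c**2 + 0*c) + c = (c**2 + 0) + c = c**2 + c = c + c**2)
45*f(1, 5) + H(4) = 45*4 + 4*(1 + 4) = 180 + 4*5 = 180 + 20 = 200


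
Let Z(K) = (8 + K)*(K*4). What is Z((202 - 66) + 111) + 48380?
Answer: 300320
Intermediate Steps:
Z(K) = 4*K*(8 + K) (Z(K) = (8 + K)*(4*K) = 4*K*(8 + K))
Z((202 - 66) + 111) + 48380 = 4*((202 - 66) + 111)*(8 + ((202 - 66) + 111)) + 48380 = 4*(136 + 111)*(8 + (136 + 111)) + 48380 = 4*247*(8 + 247) + 48380 = 4*247*255 + 48380 = 251940 + 48380 = 300320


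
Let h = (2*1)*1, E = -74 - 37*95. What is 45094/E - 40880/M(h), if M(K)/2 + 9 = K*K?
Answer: 14626738/3589 ≈ 4075.4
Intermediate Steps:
E = -3589 (E = -74 - 3515 = -3589)
h = 2 (h = 2*1 = 2)
M(K) = -18 + 2*K² (M(K) = -18 + 2*(K*K) = -18 + 2*K²)
45094/E - 40880/M(h) = 45094/(-3589) - 40880/(-18 + 2*2²) = 45094*(-1/3589) - 40880/(-18 + 2*4) = -45094/3589 - 40880/(-18 + 8) = -45094/3589 - 40880/(-10) = -45094/3589 - 40880*(-⅒) = -45094/3589 + 4088 = 14626738/3589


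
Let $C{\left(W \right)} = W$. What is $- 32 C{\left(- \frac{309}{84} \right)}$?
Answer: $\frac{824}{7} \approx 117.71$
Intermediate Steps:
$- 32 C{\left(- \frac{309}{84} \right)} = - 32 \left(- \frac{309}{84}\right) = - 32 \left(\left(-309\right) \frac{1}{84}\right) = \left(-32\right) \left(- \frac{103}{28}\right) = \frac{824}{7}$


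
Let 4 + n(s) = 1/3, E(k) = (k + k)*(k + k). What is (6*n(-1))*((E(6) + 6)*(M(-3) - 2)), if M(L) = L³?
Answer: 95700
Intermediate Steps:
E(k) = 4*k² (E(k) = (2*k)*(2*k) = 4*k²)
n(s) = -11/3 (n(s) = -4 + 1/3 = -4 + ⅓ = -11/3)
(6*n(-1))*((E(6) + 6)*(M(-3) - 2)) = (6*(-11/3))*((4*6² + 6)*((-3)³ - 2)) = -22*(4*36 + 6)*(-27 - 2) = -22*(144 + 6)*(-29) = -3300*(-29) = -22*(-4350) = 95700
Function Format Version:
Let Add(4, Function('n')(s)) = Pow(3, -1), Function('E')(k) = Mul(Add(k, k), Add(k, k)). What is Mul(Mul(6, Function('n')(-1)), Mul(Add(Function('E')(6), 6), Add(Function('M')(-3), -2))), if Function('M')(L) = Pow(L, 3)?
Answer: 95700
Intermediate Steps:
Function('E')(k) = Mul(4, Pow(k, 2)) (Function('E')(k) = Mul(Mul(2, k), Mul(2, k)) = Mul(4, Pow(k, 2)))
Function('n')(s) = Rational(-11, 3) (Function('n')(s) = Add(-4, Pow(3, -1)) = Add(-4, Rational(1, 3)) = Rational(-11, 3))
Mul(Mul(6, Function('n')(-1)), Mul(Add(Function('E')(6), 6), Add(Function('M')(-3), -2))) = Mul(Mul(6, Rational(-11, 3)), Mul(Add(Mul(4, Pow(6, 2)), 6), Add(Pow(-3, 3), -2))) = Mul(-22, Mul(Add(Mul(4, 36), 6), Add(-27, -2))) = Mul(-22, Mul(Add(144, 6), -29)) = Mul(-22, Mul(150, -29)) = Mul(-22, -4350) = 95700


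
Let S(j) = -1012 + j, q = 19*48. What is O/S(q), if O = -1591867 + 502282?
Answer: 217917/20 ≈ 10896.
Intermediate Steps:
q = 912
O = -1089585
O/S(q) = -1089585/(-1012 + 912) = -1089585/(-100) = -1089585*(-1/100) = 217917/20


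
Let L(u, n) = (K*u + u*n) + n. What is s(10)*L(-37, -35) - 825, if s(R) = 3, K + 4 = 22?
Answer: 957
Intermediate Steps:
K = 18 (K = -4 + 22 = 18)
L(u, n) = n + 18*u + n*u (L(u, n) = (18*u + u*n) + n = (18*u + n*u) + n = n + 18*u + n*u)
s(10)*L(-37, -35) - 825 = 3*(-35 + 18*(-37) - 35*(-37)) - 825 = 3*(-35 - 666 + 1295) - 825 = 3*594 - 825 = 1782 - 825 = 957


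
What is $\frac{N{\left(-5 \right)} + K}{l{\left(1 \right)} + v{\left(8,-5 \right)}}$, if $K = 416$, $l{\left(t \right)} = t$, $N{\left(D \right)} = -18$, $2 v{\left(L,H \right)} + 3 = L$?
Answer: $\frac{796}{7} \approx 113.71$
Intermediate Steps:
$v{\left(L,H \right)} = - \frac{3}{2} + \frac{L}{2}$
$\frac{N{\left(-5 \right)} + K}{l{\left(1 \right)} + v{\left(8,-5 \right)}} = \frac{-18 + 416}{1 + \left(- \frac{3}{2} + \frac{1}{2} \cdot 8\right)} = \frac{398}{1 + \left(- \frac{3}{2} + 4\right)} = \frac{398}{1 + \frac{5}{2}} = \frac{398}{\frac{7}{2}} = 398 \cdot \frac{2}{7} = \frac{796}{7}$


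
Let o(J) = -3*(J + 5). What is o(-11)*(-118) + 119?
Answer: -2005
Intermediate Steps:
o(J) = -15 - 3*J (o(J) = -3*(5 + J) = -15 - 3*J)
o(-11)*(-118) + 119 = (-15 - 3*(-11))*(-118) + 119 = (-15 + 33)*(-118) + 119 = 18*(-118) + 119 = -2124 + 119 = -2005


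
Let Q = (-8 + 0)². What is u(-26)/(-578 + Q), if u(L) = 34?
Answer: -17/257 ≈ -0.066148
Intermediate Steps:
Q = 64 (Q = (-8)² = 64)
u(-26)/(-578 + Q) = 34/(-578 + 64) = 34/(-514) = -1/514*34 = -17/257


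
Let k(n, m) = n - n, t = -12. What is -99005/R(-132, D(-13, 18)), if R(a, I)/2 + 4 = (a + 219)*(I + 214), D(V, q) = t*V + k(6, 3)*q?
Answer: -99005/64372 ≈ -1.5380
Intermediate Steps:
k(n, m) = 0
D(V, q) = -12*V (D(V, q) = -12*V + 0*q = -12*V + 0 = -12*V)
R(a, I) = -8 + 2*(214 + I)*(219 + a) (R(a, I) = -8 + 2*((a + 219)*(I + 214)) = -8 + 2*((219 + a)*(214 + I)) = -8 + 2*((214 + I)*(219 + a)) = -8 + 2*(214 + I)*(219 + a))
-99005/R(-132, D(-13, 18)) = -99005/(93724 + 428*(-132) + 438*(-12*(-13)) + 2*(-12*(-13))*(-132)) = -99005/(93724 - 56496 + 438*156 + 2*156*(-132)) = -99005/(93724 - 56496 + 68328 - 41184) = -99005/64372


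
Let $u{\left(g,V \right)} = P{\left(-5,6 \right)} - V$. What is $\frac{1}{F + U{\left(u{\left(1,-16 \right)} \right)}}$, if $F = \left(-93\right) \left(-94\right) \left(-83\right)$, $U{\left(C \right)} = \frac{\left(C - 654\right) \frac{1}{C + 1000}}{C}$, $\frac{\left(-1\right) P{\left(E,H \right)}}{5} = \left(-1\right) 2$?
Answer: $- \frac{6669}{4838933191} \approx -1.3782 \cdot 10^{-6}$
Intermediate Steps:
$P{\left(E,H \right)} = 10$ ($P{\left(E,H \right)} = - 5 \left(\left(-1\right) 2\right) = \left(-5\right) \left(-2\right) = 10$)
$u{\left(g,V \right)} = 10 - V$
$U{\left(C \right)} = \frac{-654 + C}{C \left(1000 + C\right)}$ ($U{\left(C \right)} = \frac{\left(-654 + C\right) \frac{1}{1000 + C}}{C} = \frac{\frac{1}{1000 + C} \left(-654 + C\right)}{C} = \frac{-654 + C}{C \left(1000 + C\right)}$)
$F = -725586$ ($F = 8742 \left(-83\right) = -725586$)
$\frac{1}{F + U{\left(u{\left(1,-16 \right)} \right)}} = \frac{1}{-725586 + \frac{-654 + \left(10 - -16\right)}{\left(10 - -16\right) \left(1000 + \left(10 - -16\right)\right)}} = \frac{1}{-725586 + \frac{-654 + \left(10 + 16\right)}{\left(10 + 16\right) \left(1000 + \left(10 + 16\right)\right)}} = \frac{1}{-725586 + \frac{-654 + 26}{26 \left(1000 + 26\right)}} = \frac{1}{-725586 + \frac{1}{26} \cdot \frac{1}{1026} \left(-628\right)} = \frac{1}{-725586 - \frac{157}{6669}} = \frac{1}{- \frac{4838933191}{6669}} = - \frac{6669}{4838933191}$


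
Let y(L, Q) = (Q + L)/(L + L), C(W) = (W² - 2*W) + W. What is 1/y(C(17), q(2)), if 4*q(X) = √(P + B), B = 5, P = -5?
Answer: 2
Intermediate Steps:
C(W) = W² - W
q(X) = 0 (q(X) = √(-5 + 5)/4 = √0/4 = (¼)*0 = 0)
y(L, Q) = (L + Q)/(2*L) (y(L, Q) = (L + Q)/((2*L)) = (L + Q)*(1/(2*L)) = (L + Q)/(2*L))
1/y(C(17), q(2)) = 1/((17*(-1 + 17) + 0)/(2*((17*(-1 + 17))))) = 1/((17*16 + 0)/(2*((17*16)))) = 1/((½)*(272 + 0)/272) = 1/((½)*(1/272)*272) = 1/(½) = 2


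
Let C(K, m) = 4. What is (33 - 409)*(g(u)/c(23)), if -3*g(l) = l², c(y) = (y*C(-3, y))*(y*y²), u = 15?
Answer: 7050/279841 ≈ 0.025193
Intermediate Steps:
c(y) = 4*y⁴ (c(y) = (y*4)*(y*y²) = (4*y)*y³ = 4*y⁴)
g(l) = -l²/3
(33 - 409)*(g(u)/c(23)) = (33 - 409)*((-⅓*15²)/((4*23⁴))) = -376*(-⅓*225)/(4*279841) = -(-28200)/1119364 = -376*(-75/1119364) = 7050/279841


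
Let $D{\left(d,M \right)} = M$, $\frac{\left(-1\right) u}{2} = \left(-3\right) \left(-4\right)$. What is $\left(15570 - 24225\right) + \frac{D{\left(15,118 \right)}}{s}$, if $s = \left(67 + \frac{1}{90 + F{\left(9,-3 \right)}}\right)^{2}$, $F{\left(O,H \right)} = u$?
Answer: $- \frac{169316636487}{19562929} \approx -8655.0$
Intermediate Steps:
$u = -24$ ($u = - 2 \left(\left(-3\right) \left(-4\right)\right) = \left(-2\right) 12 = -24$)
$F{\left(O,H \right)} = -24$
$s = \frac{19562929}{4356}$ ($s = \left(67 + \frac{1}{90 - 24}\right)^{2} = \left(67 + \frac{1}{66}\right)^{2} = \left(\frac{4423}{66}\right)^{2} = \frac{19562929}{4356} \approx 4491.0$)
$\left(15570 - 24225\right) + \frac{D{\left(15,118 \right)}}{s} = \left(15570 - 24225\right) + \frac{118}{\frac{19562929}{4356}} = -8655 + 118 \cdot \frac{4356}{19562929} = -8655 + \frac{514008}{19562929} = - \frac{169316636487}{19562929}$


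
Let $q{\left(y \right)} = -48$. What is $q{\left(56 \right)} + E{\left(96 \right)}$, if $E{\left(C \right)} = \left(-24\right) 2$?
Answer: $-96$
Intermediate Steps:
$E{\left(C \right)} = -48$
$q{\left(56 \right)} + E{\left(96 \right)} = -48 - 48 = -96$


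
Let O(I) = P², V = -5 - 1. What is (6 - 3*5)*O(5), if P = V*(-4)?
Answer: -5184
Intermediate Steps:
V = -6
P = 24 (P = -6*(-4) = 24)
O(I) = 576 (O(I) = 24² = 576)
(6 - 3*5)*O(5) = (6 - 3*5)*576 = (6 - 15)*576 = -9*576 = -5184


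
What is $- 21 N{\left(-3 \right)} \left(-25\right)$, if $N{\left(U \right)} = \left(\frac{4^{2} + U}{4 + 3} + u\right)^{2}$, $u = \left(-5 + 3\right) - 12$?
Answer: $\frac{541875}{7} \approx 77411.0$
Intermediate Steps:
$u = -14$ ($u = -2 - 12 = -14$)
$N{\left(U \right)} = \left(- \frac{82}{7} + \frac{U}{7}\right)^{2}$ ($N{\left(U \right)} = \left(\frac{4^{2} + U}{4 + 3} - 14\right)^{2} = \left(\frac{16 + U}{7} - 14\right)^{2} = \left(\left(16 + U\right) \frac{1}{7} - 14\right)^{2} = \left(\left(\frac{16}{7} + \frac{U}{7}\right) - 14\right)^{2} = \left(- \frac{82}{7} + \frac{U}{7}\right)^{2}$)
$- 21 N{\left(-3 \right)} \left(-25\right) = - 21 \frac{\left(-82 - 3\right)^{2}}{49} \left(-25\right) = - 21 \frac{\left(-85\right)^{2}}{49} \left(-25\right) = - 21 \cdot \frac{1}{49} \cdot 7225 \left(-25\right) = \left(-21\right) \frac{7225}{49} \left(-25\right) = \left(- \frac{21675}{7}\right) \left(-25\right) = \frac{541875}{7}$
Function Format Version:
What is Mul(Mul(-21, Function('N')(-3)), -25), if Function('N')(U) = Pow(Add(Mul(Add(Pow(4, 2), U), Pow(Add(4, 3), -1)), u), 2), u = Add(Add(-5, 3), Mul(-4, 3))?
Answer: Rational(541875, 7) ≈ 77411.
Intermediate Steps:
u = -14 (u = Add(-2, -12) = -14)
Function('N')(U) = Pow(Add(Rational(-82, 7), Mul(Rational(1, 7), U)), 2) (Function('N')(U) = Pow(Add(Mul(Add(Pow(4, 2), U), Pow(Add(4, 3), -1)), -14), 2) = Pow(Add(Mul(Add(16, U), Pow(7, -1)), -14), 2) = Pow(Add(Mul(Add(16, U), Rational(1, 7)), -14), 2) = Pow(Add(Add(Rational(16, 7), Mul(Rational(1, 7), U)), -14), 2) = Pow(Add(Rational(-82, 7), Mul(Rational(1, 7), U)), 2))
Mul(Mul(-21, Function('N')(-3)), -25) = Mul(Mul(-21, Mul(Rational(1, 49), Pow(Add(-82, -3), 2))), -25) = Mul(Mul(-21, Mul(Rational(1, 49), Pow(-85, 2))), -25) = Mul(Mul(-21, Mul(Rational(1, 49), 7225)), -25) = Mul(Mul(-21, Rational(7225, 49)), -25) = Mul(Rational(-21675, 7), -25) = Rational(541875, 7)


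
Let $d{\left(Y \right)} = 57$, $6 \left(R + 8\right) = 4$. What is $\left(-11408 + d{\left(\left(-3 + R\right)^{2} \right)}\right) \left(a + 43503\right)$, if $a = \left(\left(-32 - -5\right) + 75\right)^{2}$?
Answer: $-519955257$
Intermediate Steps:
$R = - \frac{22}{3}$ ($R = -8 + \frac{1}{6} \cdot 4 = -8 + \frac{2}{3} = - \frac{22}{3} \approx -7.3333$)
$a = 2304$ ($a = \left(\left(-32 + 5\right) + 75\right)^{2} = \left(-27 + 75\right)^{2} = 48^{2} = 2304$)
$\left(-11408 + d{\left(\left(-3 + R\right)^{2} \right)}\right) \left(a + 43503\right) = \left(-11408 + 57\right) \left(2304 + 43503\right) = \left(-11351\right) 45807 = -519955257$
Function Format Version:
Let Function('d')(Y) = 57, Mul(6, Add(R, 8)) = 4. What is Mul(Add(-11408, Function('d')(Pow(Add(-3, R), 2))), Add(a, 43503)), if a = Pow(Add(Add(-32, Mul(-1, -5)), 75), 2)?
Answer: -519955257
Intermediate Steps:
R = Rational(-22, 3) (R = Add(-8, Mul(Rational(1, 6), 4)) = Add(-8, Rational(2, 3)) = Rational(-22, 3) ≈ -7.3333)
a = 2304 (a = Pow(Add(Add(-32, 5), 75), 2) = Pow(Add(-27, 75), 2) = Pow(48, 2) = 2304)
Mul(Add(-11408, Function('d')(Pow(Add(-3, R), 2))), Add(a, 43503)) = Mul(Add(-11408, 57), Add(2304, 43503)) = Mul(-11351, 45807) = -519955257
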